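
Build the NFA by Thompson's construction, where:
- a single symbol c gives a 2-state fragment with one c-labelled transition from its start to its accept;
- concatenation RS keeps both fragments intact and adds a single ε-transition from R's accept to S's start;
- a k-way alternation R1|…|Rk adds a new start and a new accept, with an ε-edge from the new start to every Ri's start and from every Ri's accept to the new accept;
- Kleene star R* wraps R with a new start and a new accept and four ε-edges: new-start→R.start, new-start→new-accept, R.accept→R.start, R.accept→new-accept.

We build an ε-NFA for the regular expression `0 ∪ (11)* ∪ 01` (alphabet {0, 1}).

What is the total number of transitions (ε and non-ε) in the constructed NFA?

Recursing over subexpressions:
Each of the 5 symbol leaves contributes 1 transition (1 symbol, 0 ε).
  11 : 3 transitions (2 symbol, 1 ε)
  (11)* : 7 transitions (2 symbol, 5 ε)
  01 : 3 transitions (2 symbol, 1 ε)
  0 ∪ (11)* ∪ 01 : 17 transitions (5 symbol, 12 ε)

17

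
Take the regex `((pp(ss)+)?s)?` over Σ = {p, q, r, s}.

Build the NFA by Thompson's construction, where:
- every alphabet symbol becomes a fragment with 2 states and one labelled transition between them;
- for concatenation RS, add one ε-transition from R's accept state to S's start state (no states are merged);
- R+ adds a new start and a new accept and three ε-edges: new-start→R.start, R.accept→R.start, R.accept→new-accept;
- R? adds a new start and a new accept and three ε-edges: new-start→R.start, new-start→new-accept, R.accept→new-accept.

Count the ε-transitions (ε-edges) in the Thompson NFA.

13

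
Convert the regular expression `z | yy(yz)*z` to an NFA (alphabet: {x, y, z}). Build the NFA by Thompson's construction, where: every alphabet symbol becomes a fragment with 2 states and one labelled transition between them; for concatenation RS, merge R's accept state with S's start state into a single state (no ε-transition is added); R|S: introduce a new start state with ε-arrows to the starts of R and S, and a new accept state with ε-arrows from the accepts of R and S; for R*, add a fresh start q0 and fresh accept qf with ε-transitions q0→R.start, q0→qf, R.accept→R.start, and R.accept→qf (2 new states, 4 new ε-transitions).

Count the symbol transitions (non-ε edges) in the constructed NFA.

Building bottom-up:
Each of the 6 symbol leaves contributes exactly 1 symbol transition.
  yz = 2 symbol transitions
  (yz)* = 2 symbol transitions
  yy(yz)*z = 5 symbol transitions
  z | yy(yz)*z = 6 symbol transitions

6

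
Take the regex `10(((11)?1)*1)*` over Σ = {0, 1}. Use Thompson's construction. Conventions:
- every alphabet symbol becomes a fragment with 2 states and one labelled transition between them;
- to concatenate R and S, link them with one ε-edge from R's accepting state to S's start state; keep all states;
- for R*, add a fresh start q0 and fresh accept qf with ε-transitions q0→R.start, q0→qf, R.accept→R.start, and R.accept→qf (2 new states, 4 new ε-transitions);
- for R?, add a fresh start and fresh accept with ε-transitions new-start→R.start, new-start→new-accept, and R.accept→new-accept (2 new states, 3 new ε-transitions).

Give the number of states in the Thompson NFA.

18

By structural recursion:
Each of the 6 symbol leaves contributes a 2-state fragment.
  11 — 4 states
  (11)? — 6 states
  (11)?1 — 8 states
  ((11)?1)* — 10 states
  ((11)?1)*1 — 12 states
  (((11)?1)*1)* — 14 states
  10(((11)?1)*1)* — 18 states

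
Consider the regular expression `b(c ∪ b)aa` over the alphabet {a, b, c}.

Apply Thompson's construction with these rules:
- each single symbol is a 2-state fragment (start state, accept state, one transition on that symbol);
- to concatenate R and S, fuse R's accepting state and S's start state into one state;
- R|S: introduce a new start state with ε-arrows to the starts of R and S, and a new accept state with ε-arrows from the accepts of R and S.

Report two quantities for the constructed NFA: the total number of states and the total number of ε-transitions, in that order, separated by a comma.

9, 4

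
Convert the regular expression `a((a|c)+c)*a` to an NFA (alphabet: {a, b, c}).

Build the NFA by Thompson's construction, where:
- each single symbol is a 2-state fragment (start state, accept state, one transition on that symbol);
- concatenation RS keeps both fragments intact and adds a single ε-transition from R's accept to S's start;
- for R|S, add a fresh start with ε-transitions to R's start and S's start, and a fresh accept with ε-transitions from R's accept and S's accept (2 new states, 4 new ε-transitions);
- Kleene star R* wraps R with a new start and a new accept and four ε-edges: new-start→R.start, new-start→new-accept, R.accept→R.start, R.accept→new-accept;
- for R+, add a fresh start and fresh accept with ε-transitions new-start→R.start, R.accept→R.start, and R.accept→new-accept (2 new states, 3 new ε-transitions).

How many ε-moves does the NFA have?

14

Bottom-up over the parse tree:
Each of the 5 symbol leaves contributes 0 ε-transitions.
  a|c : 4 ε-transitions
  (a|c)+ : 7 ε-transitions
  (a|c)+c : 8 ε-transitions
  ((a|c)+c)* : 12 ε-transitions
  a((a|c)+c)*a : 14 ε-transitions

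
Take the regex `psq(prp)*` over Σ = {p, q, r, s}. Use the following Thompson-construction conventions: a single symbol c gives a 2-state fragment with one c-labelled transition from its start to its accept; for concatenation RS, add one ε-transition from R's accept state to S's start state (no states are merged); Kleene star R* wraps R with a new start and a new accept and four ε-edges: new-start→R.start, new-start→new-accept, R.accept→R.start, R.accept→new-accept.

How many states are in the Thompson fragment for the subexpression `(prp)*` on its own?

Fragment for `(prp)*`:
Each of the 3 symbol leaves contributes a 2-state fragment.
  prp : 6 states
  (prp)* : 8 states

8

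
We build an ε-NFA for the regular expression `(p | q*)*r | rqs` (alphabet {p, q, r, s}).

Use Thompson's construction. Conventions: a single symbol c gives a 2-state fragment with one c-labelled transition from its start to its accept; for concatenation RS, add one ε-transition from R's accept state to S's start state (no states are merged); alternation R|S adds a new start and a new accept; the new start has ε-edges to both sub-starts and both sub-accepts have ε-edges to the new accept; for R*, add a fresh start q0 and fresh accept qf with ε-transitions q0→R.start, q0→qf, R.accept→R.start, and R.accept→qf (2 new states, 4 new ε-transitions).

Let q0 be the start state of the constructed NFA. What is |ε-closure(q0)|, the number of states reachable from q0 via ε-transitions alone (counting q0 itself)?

Work bottom-up. For each fragment F, track |ε-closure(F.start)| and whether F's accept lies in that closure (i.e. whether F accepts ε). A single-symbol fragment has closure size 1 and does not accept ε.
  q* → |ε-closure| = 1 (new start) + 1 (body) + 1 (new accept) = 3
  p | q* → |ε-closure| = 1 (new start) + (1 + 3) + 1 (new accept, since some branch ε-reaches its own accept) = 6
  (p | q*)* → the star's fresh start ε-reaches both the body's start and the fresh accept: |ε-closure| = 2 + 6 = 8
  (p | q*)*r → |ε-closure| = 8 + 1 = 9 (closure spills across the concat boundary because the left factor accepts ε)
  rqs → |ε-closure| equals the left operand's closure size = 1 (its accept is not ε-reachable, so the closure stops there)
  (p | q*)*r | rqs → |ε-closure| = 1 + 9 + 1 = 11 (the new accept is not ε-reachable since no branch accepts ε)

11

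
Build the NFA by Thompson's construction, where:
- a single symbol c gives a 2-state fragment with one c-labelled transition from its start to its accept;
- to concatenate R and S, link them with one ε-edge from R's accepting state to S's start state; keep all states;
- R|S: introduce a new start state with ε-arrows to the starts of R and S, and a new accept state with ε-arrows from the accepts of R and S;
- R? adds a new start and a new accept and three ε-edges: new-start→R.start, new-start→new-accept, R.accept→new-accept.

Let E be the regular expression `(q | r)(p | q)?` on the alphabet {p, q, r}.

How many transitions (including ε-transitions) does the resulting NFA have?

16

Bottom-up over the parse tree:
Each of the 4 symbol leaves contributes 1 transition (1 symbol, 0 ε).
  q | r : 6 transitions (2 symbol, 4 ε)
  p | q : 6 transitions (2 symbol, 4 ε)
  (p | q)? : 9 transitions (2 symbol, 7 ε)
  (q | r)(p | q)? : 16 transitions (4 symbol, 12 ε)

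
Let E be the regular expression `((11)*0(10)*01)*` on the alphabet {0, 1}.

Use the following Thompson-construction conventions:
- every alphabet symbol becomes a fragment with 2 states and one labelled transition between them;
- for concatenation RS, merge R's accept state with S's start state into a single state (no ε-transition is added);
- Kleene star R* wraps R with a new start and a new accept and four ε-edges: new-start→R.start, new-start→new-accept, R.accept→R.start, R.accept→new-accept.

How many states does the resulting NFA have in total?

Per subexpression:
Each of the 7 symbol leaves contributes a 2-state fragment.
  11 : 3 states
  (11)* : 5 states
  10 : 3 states
  (10)* : 5 states
  (11)*0(10)*01 : 12 states
  ((11)*0(10)*01)* : 14 states

14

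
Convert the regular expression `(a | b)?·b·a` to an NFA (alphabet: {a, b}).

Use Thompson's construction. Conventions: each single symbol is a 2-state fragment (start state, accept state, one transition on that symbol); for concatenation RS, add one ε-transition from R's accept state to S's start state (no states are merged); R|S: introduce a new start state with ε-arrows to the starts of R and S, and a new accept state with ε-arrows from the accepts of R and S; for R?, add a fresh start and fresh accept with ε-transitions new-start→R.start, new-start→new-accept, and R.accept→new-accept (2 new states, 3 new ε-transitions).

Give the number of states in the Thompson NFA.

Per subexpression:
Each of the 4 symbol leaves contributes a 2-state fragment.
  a | b — 6 states
  (a | b)? — 8 states
  (a | b)?·b·a — 12 states

12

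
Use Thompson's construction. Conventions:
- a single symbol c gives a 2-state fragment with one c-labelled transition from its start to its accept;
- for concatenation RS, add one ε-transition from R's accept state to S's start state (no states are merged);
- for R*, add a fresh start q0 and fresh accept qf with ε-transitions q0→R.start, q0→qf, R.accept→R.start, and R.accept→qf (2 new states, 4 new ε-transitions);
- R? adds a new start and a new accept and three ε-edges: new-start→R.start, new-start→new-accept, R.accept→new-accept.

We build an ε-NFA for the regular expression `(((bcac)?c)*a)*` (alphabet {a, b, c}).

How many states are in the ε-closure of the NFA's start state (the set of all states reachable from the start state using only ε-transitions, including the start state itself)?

9

Work bottom-up. For each fragment F, track |ε-closure(F.start)| and whether F's accept lies in that closure (i.e. whether F accepts ε). A single-symbol fragment has closure size 1 and does not accept ε.
  bcac : same as the first factor's closure: |ε-closure| = 1
  (bcac)? : new start has ε-edges to the inner start and to the new accept, so |ε-closure| = 2 + 1 = 3
  (bcac)?c : |ε-closure| = 3 + 1 = 4 (closure spills across the concat boundary because the left factor accepts ε)
  ((bcac)?c)* : the star's fresh start ε-reaches both the body's start and the fresh accept: |ε-closure| = 2 + 4 = 6
  ((bcac)?c)*a : the left operand accepts ε, so the closure extends into the next operand (via the concat ε-link); |ε-closure| = 6 + 1 = 7
  (((bcac)?c)*a)* : new start has ε-edges to the inner start and to the new accept, so |ε-closure| = 2 + 7 = 9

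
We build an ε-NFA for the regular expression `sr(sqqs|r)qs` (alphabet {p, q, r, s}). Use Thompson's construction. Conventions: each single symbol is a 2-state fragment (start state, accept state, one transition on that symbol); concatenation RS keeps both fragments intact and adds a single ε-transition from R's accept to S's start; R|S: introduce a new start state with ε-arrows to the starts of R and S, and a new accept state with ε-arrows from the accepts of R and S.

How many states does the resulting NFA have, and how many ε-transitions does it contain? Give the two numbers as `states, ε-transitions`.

Recursing over subexpressions:
Each of the 9 symbol leaves contributes 2 states and 0 ε-transitions.
  sqqs : 8 states, 3 ε-transitions
  sqqs|r : 12 states, 7 ε-transitions
  sr(sqqs|r)qs : 20 states, 11 ε-transitions

20, 11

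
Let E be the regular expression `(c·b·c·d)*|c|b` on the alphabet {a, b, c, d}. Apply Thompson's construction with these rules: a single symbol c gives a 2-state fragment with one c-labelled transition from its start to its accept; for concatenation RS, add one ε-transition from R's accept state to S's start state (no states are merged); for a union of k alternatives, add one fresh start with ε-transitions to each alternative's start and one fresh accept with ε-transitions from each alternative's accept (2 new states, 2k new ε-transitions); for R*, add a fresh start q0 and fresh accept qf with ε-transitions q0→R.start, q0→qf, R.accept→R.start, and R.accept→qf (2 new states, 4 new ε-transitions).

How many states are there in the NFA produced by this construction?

16

Per subexpression:
Each of the 6 symbol leaves contributes a 2-state fragment.
  c·b·c·d → 8 states
  (c·b·c·d)* → 10 states
  (c·b·c·d)*|c|b → 16 states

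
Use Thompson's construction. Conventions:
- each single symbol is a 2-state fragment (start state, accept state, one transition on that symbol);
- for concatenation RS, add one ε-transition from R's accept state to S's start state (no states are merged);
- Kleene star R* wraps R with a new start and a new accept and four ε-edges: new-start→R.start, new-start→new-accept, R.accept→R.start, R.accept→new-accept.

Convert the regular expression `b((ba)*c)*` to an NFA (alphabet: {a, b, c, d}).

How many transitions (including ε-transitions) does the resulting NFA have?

Per subexpression:
Each of the 4 symbol leaves contributes 1 transition (1 symbol, 0 ε).
  ba : 3 transitions (2 symbol, 1 ε)
  (ba)* : 7 transitions (2 symbol, 5 ε)
  (ba)*c : 9 transitions (3 symbol, 6 ε)
  ((ba)*c)* : 13 transitions (3 symbol, 10 ε)
  b((ba)*c)* : 15 transitions (4 symbol, 11 ε)

15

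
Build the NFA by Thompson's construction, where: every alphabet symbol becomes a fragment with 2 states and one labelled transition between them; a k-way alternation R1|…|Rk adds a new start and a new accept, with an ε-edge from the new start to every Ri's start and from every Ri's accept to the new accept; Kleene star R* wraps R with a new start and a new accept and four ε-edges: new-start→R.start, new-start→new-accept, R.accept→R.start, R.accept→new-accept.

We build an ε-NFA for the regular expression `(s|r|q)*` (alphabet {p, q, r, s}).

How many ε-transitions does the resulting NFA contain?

Recursing over subexpressions:
Each of the 3 symbol leaves contributes 0 ε-transitions.
  s|r|q — 6 ε-transitions
  (s|r|q)* — 10 ε-transitions

10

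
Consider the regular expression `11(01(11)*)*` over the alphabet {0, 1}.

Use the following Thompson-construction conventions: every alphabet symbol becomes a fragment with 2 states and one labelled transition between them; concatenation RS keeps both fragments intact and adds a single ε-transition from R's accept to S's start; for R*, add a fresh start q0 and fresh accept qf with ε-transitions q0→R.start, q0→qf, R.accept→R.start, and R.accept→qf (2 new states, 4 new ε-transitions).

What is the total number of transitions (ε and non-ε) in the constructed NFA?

19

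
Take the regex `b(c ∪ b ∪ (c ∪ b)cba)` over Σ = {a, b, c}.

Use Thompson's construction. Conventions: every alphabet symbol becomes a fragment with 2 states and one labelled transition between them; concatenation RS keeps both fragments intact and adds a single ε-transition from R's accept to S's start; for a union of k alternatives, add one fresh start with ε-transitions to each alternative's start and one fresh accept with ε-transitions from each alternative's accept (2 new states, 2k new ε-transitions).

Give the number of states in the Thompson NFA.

Per subexpression:
Each of the 8 symbol leaves contributes a 2-state fragment.
  c ∪ b → 6 states
  (c ∪ b)cba → 12 states
  c ∪ b ∪ (c ∪ b)cba → 18 states
  b(c ∪ b ∪ (c ∪ b)cba) → 20 states

20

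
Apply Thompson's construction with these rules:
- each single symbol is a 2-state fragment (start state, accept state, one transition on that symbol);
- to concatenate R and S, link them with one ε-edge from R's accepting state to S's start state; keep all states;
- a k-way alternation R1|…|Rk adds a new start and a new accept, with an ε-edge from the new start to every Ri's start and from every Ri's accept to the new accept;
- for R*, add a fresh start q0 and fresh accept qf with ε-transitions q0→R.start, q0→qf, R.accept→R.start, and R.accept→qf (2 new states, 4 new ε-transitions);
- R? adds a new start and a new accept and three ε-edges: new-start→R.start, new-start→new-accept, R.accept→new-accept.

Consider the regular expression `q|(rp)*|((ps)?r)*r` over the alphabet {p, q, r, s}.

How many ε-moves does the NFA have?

Bottom-up over the parse tree:
Each of the 7 symbol leaves contributes 0 ε-transitions.
  rp : 1 ε-transition
  (rp)* : 5 ε-transitions
  ps : 1 ε-transition
  (ps)? : 4 ε-transitions
  (ps)?r : 5 ε-transitions
  ((ps)?r)* : 9 ε-transitions
  ((ps)?r)*r : 10 ε-transitions
  q|(rp)*|((ps)?r)*r : 21 ε-transitions

21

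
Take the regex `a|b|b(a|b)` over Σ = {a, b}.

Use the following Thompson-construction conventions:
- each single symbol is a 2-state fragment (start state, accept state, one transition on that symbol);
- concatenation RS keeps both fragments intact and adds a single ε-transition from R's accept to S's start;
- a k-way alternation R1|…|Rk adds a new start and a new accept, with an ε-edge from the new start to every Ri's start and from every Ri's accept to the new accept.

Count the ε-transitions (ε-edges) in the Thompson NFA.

By structural recursion:
Each of the 5 symbol leaves contributes 0 ε-transitions.
  a|b — 4 ε-transitions
  b(a|b) — 5 ε-transitions
  a|b|b(a|b) — 11 ε-transitions

11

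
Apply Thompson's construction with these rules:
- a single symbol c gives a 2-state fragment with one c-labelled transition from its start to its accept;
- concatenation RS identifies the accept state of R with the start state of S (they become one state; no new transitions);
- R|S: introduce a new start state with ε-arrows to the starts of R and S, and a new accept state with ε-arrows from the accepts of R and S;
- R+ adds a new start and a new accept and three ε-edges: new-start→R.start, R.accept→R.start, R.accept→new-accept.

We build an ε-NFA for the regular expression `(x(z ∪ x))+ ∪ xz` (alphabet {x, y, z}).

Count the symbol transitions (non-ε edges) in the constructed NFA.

5

Bottom-up over the parse tree:
Each of the 5 symbol leaves contributes exactly 1 symbol transition.
  z ∪ x : 2 symbol transitions
  x(z ∪ x) : 3 symbol transitions
  (x(z ∪ x))+ : 3 symbol transitions
  xz : 2 symbol transitions
  (x(z ∪ x))+ ∪ xz : 5 symbol transitions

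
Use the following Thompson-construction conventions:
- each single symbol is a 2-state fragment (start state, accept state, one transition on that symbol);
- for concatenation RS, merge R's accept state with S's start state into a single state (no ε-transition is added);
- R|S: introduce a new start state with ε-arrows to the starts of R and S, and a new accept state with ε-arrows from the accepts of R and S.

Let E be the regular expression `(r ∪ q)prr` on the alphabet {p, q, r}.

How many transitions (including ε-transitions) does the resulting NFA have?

Per subexpression:
Each of the 5 symbol leaves contributes 1 transition (1 symbol, 0 ε).
  r ∪ q — 6 transitions (2 symbol, 4 ε)
  (r ∪ q)prr — 9 transitions (5 symbol, 4 ε)

9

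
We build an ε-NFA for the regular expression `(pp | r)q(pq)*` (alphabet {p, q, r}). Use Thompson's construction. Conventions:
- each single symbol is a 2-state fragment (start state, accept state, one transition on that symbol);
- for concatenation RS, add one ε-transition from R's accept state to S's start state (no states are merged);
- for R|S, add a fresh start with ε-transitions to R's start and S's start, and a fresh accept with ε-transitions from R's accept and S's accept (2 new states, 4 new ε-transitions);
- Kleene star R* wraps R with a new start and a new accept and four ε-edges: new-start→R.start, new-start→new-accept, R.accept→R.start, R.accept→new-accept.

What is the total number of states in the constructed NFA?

16

Bottom-up over the parse tree:
Each of the 6 symbol leaves contributes a 2-state fragment.
  pp = 4 states
  pp | r = 8 states
  pq = 4 states
  (pq)* = 6 states
  (pp | r)q(pq)* = 16 states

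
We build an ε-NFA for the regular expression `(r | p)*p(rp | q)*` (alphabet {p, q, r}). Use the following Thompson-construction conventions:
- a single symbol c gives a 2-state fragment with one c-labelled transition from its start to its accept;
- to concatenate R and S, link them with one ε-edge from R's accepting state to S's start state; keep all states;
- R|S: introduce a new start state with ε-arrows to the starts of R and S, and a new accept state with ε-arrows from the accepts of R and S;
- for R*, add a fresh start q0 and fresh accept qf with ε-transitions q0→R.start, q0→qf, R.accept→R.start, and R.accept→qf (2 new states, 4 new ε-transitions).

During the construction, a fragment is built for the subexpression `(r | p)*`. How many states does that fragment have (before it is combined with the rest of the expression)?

8

Fragment for `(r | p)*`:
Each of the 2 symbol leaves contributes a 2-state fragment.
  r | p = 6 states
  (r | p)* = 8 states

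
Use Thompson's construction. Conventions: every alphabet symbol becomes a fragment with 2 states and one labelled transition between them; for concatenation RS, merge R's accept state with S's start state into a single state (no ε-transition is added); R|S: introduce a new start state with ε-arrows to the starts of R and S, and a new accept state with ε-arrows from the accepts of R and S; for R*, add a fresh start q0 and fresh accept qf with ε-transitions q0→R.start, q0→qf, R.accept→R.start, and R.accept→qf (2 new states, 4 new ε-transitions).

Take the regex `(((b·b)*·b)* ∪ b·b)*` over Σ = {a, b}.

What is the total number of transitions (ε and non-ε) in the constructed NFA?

Recursing over subexpressions:
Each of the 5 symbol leaves contributes 1 transition (1 symbol, 0 ε).
  b·b — 2 transitions (2 symbol, 0 ε)
  (b·b)* — 6 transitions (2 symbol, 4 ε)
  (b·b)*·b — 7 transitions (3 symbol, 4 ε)
  ((b·b)*·b)* — 11 transitions (3 symbol, 8 ε)
  b·b — 2 transitions (2 symbol, 0 ε)
  ((b·b)*·b)* ∪ b·b — 17 transitions (5 symbol, 12 ε)
  (((b·b)*·b)* ∪ b·b)* — 21 transitions (5 symbol, 16 ε)

21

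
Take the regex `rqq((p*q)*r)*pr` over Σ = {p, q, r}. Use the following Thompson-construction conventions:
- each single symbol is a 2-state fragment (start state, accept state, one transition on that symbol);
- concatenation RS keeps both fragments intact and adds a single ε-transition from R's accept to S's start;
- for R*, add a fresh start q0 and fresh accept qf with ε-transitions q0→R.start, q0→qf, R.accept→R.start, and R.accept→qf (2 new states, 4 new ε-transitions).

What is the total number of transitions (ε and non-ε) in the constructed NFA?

Bottom-up over the parse tree:
Each of the 8 symbol leaves contributes 1 transition (1 symbol, 0 ε).
  p* → 5 transitions (1 symbol, 4 ε)
  p*q → 7 transitions (2 symbol, 5 ε)
  (p*q)* → 11 transitions (2 symbol, 9 ε)
  (p*q)*r → 13 transitions (3 symbol, 10 ε)
  ((p*q)*r)* → 17 transitions (3 symbol, 14 ε)
  rqq((p*q)*r)*pr → 27 transitions (8 symbol, 19 ε)

27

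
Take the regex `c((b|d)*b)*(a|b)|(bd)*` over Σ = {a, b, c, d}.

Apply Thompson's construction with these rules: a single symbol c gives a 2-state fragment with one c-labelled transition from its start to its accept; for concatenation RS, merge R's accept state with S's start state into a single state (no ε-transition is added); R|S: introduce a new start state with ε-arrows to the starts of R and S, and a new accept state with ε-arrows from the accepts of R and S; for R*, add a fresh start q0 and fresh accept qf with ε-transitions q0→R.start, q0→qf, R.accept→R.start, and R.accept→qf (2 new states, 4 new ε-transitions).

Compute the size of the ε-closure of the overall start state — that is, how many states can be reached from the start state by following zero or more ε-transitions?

Work bottom-up. For each fragment F, track |ε-closure(F.start)| and whether F's accept lies in that closure (i.e. whether F accepts ε). A single-symbol fragment has closure size 1 and does not accept ε.
  b|d : |ε-closure| = 1 + 1 + 1 = 3 (the new accept is not ε-reachable since no branch accepts ε)
  (b|d)* : the star's fresh start ε-reaches both the body's start and the fresh accept: |ε-closure| = 2 + 3 = 5
  (b|d)*b : the left operand accepts ε, so the closure extends into the next operand (the shared merged state is already counted); |ε-closure| = 5 + (1−1) = 5
  ((b|d)*b)* : new start has ε-edges to the inner start and to the new accept, so |ε-closure| = 2 + 5 = 7
  a|b : |ε-closure| = 1 + 1 + 1 = 3 (the new accept is not ε-reachable since no branch accepts ε)
  c((b|d)*b)*(a|b) : |ε-closure| equals the left operand's closure size = 1 (its accept is not ε-reachable, so the closure stops there)
  bd : |ε-closure| equals the left operand's closure size = 1 (its accept is not ε-reachable, so the closure stops there)
  (bd)* : new start has ε-edges to the inner start and to the new accept, so |ε-closure| = 2 + 1 = 3
  c((b|d)*b)*(a|b)|(bd)* : new start ε-reaches every alternative's start; at least one alternative accepts ε, so the union's new accept is reached too: |ε-closure| = 1 + 1 + 3 + 1 = 6

6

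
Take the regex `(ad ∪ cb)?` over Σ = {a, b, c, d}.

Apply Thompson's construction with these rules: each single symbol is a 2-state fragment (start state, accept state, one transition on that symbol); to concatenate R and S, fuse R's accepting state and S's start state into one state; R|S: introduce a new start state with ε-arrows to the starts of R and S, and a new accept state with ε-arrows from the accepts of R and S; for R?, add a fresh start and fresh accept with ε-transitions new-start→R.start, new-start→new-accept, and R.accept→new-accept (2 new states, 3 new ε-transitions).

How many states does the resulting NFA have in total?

10

By structural recursion:
Each of the 4 symbol leaves contributes a 2-state fragment.
  ad → 3 states
  cb → 3 states
  ad ∪ cb → 8 states
  (ad ∪ cb)? → 10 states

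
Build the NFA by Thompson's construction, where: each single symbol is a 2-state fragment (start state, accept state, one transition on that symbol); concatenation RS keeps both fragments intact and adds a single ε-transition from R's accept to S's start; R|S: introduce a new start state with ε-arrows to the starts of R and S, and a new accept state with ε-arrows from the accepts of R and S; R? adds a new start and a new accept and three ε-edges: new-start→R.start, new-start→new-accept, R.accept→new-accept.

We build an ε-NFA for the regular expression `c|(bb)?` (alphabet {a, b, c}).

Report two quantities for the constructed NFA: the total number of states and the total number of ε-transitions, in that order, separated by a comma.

10, 8

Recursing over subexpressions:
Each of the 3 symbol leaves contributes 2 states and 0 ε-transitions.
  bb : 4 states, 1 ε-transition
  (bb)? : 6 states, 4 ε-transitions
  c|(bb)? : 10 states, 8 ε-transitions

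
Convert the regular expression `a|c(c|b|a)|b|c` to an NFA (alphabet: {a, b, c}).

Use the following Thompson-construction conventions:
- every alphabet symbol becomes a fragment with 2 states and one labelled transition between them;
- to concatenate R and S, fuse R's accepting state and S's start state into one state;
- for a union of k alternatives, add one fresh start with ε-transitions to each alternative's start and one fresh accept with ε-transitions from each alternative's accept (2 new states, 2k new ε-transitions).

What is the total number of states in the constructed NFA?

17

Per subexpression:
Each of the 7 symbol leaves contributes a 2-state fragment.
  c|b|a : 8 states
  c(c|b|a) : 9 states
  a|c(c|b|a)|b|c : 17 states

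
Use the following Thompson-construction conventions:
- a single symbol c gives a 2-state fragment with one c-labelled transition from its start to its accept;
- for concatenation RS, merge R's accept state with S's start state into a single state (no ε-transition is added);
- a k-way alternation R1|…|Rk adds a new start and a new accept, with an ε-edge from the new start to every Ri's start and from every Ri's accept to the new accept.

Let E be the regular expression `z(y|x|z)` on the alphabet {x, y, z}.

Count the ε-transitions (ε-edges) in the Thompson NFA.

6

Bottom-up over the parse tree:
Each of the 4 symbol leaves contributes 0 ε-transitions.
  y|x|z = 6 ε-transitions
  z(y|x|z) = 6 ε-transitions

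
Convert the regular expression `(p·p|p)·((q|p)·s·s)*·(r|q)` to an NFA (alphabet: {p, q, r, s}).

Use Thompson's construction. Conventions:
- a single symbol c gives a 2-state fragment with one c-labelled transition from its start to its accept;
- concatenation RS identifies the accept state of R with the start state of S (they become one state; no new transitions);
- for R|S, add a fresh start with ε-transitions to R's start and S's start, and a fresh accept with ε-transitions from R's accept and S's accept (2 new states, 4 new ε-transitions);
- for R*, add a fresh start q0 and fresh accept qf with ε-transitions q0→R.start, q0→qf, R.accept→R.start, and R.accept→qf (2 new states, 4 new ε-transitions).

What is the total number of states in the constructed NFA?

21

Building bottom-up:
Each of the 9 symbol leaves contributes a 2-state fragment.
  p·p — 3 states
  p·p|p — 7 states
  q|p — 6 states
  (q|p)·s·s — 8 states
  ((q|p)·s·s)* — 10 states
  r|q — 6 states
  (p·p|p)·((q|p)·s·s)*·(r|q) — 21 states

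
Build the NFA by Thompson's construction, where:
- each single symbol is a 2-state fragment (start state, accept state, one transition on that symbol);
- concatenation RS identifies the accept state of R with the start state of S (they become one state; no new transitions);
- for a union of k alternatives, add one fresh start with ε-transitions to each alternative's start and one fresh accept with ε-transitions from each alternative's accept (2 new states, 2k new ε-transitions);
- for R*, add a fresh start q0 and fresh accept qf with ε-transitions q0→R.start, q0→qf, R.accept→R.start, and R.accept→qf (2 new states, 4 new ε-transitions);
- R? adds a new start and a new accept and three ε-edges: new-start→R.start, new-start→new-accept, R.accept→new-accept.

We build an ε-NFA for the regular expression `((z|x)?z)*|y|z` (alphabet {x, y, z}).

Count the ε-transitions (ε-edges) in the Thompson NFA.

Bottom-up over the parse tree:
Each of the 5 symbol leaves contributes 0 ε-transitions.
  z|x → 4 ε-transitions
  (z|x)? → 7 ε-transitions
  (z|x)?z → 7 ε-transitions
  ((z|x)?z)* → 11 ε-transitions
  ((z|x)?z)*|y|z → 17 ε-transitions

17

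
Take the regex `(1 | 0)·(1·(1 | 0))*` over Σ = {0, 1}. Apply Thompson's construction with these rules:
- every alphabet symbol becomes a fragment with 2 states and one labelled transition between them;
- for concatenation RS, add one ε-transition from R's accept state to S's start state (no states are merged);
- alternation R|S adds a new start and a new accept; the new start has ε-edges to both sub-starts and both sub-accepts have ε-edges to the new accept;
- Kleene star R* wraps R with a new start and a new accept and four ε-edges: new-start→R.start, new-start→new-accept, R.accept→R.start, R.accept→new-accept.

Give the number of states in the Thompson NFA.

16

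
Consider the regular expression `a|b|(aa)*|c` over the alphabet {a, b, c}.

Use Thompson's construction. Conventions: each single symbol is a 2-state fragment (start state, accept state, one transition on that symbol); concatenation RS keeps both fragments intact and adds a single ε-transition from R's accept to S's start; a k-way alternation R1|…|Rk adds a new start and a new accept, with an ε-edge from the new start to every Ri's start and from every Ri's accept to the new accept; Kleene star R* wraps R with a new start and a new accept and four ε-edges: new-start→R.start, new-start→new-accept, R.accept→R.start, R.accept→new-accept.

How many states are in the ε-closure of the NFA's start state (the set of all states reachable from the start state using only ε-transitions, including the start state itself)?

Let C(F) = |ε-closure(F.start)| within fragment F, and note whether F accepts ε. Symbol fragments have C = 1 and do not accept ε. Then:
  aa — |closure| equals the left operand's closure size = 1 (its accept is not ε-reachable, so the closure stops there)
  (aa)* — new start has ε-edges to the inner start and to the new accept, so |closure| = 2 + 1 = 3
  a|b|(aa)*|c — |closure| = 1 (new start) + (1 + 1 + 3 + 1) + 1 (new accept, since some branch ε-reaches its own accept) = 8

8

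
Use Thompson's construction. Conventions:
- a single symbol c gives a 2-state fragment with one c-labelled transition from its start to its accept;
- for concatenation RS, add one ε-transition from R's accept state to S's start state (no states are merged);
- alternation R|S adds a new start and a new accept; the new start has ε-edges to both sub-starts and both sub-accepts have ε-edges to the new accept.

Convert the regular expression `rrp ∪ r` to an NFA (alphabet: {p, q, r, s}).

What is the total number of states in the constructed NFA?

10

Building bottom-up:
Each of the 4 symbol leaves contributes a 2-state fragment.
  rrp : 6 states
  rrp ∪ r : 10 states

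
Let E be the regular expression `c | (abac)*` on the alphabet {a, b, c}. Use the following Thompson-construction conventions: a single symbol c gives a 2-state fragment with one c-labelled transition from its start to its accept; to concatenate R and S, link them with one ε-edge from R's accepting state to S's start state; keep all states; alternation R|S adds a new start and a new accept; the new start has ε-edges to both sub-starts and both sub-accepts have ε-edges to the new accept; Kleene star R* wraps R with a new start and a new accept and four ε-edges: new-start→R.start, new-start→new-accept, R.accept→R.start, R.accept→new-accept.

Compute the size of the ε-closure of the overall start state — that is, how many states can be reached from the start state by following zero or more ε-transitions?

Compute the ε-closure size of each fragment's start state recursively; a symbol fragment's start has no outgoing ε-edge, so its closure is just itself (size 1).
  abac — same as the first factor's closure: C = 1
  (abac)* — new start has ε-edges to the inner start and to the new accept, so C = 2 + 1 = 3
  c | (abac)* — new start ε-reaches every alternative's start; at least one alternative accepts ε, so the union's new accept is reached too: C = 1 + 1 + 3 + 1 = 6

6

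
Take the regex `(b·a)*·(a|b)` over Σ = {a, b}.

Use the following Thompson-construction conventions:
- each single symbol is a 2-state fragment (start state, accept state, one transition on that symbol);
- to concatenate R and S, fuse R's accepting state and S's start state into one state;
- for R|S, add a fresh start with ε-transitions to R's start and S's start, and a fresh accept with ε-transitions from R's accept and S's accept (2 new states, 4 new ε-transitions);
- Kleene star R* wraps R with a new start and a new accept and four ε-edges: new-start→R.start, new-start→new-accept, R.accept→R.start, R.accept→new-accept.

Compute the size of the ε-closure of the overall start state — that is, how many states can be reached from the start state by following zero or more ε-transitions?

5

Let C(F) = |ε-closure(F.start)| within fragment F, and note whether F accepts ε. Symbol fragments have C = 1 and do not accept ε. Then:
  b·a → |closure| equals the left operand's closure size = 1 (its accept is not ε-reachable, so the closure stops there)
  (b·a)* → new start has ε-edges to the inner start and to the new accept, so |closure| = 2 + 1 = 3
  a|b → |closure| = 1 + 1 + 1 = 3 (the new accept is not ε-reachable since no branch accepts ε)
  (b·a)*·(a|b) → |closure| = 3 + (3−1) = 5 (closure spills across the concat boundary because the left factor accepts ε)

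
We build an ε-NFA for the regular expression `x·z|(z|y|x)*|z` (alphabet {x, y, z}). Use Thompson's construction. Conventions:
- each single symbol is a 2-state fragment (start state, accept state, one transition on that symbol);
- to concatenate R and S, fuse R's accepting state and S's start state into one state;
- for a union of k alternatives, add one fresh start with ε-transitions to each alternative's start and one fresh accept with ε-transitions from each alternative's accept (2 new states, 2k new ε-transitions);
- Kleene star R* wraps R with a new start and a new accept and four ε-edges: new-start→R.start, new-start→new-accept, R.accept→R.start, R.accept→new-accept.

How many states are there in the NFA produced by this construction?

17

Building bottom-up:
Each of the 6 symbol leaves contributes a 2-state fragment.
  x·z — 3 states
  z|y|x — 8 states
  (z|y|x)* — 10 states
  x·z|(z|y|x)*|z — 17 states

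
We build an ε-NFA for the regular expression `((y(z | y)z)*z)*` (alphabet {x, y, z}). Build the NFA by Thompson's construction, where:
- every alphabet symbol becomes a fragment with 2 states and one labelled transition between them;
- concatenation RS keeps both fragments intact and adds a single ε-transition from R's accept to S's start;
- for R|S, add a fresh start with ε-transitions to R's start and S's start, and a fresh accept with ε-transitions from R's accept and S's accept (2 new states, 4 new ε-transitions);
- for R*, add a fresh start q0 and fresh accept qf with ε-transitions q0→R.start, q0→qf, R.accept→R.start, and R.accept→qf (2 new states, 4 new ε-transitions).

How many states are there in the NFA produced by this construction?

By structural recursion:
Each of the 5 symbol leaves contributes a 2-state fragment.
  z | y : 6 states
  y(z | y)z : 10 states
  (y(z | y)z)* : 12 states
  (y(z | y)z)*z : 14 states
  ((y(z | y)z)*z)* : 16 states

16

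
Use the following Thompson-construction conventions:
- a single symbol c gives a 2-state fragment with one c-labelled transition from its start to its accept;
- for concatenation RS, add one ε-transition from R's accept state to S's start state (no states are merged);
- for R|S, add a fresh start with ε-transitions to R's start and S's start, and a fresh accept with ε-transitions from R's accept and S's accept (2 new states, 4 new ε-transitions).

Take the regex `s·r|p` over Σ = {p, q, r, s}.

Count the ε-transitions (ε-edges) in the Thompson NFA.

5

Recursing over subexpressions:
Each of the 3 symbol leaves contributes 0 ε-transitions.
  s·r → 1 ε-transition
  s·r|p → 5 ε-transitions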